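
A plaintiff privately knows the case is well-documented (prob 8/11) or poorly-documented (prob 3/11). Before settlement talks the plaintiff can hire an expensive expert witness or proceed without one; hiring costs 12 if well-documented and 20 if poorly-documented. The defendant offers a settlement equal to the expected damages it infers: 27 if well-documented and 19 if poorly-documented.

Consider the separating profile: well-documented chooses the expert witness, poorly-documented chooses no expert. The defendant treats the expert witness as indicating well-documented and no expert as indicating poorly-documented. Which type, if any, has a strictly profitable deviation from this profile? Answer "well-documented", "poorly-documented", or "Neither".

The expert witness pays 27; no expert pays 19.
well-documented: assigned the expert witness, nets 27 − 12 = 15; deviating to no expert nets 19.
poorly-documented: assigned no expert, nets 19; deviating to the expert witness nets 27 − 20 = 7.
The well-documented type gains 4 by deviating.

well-documented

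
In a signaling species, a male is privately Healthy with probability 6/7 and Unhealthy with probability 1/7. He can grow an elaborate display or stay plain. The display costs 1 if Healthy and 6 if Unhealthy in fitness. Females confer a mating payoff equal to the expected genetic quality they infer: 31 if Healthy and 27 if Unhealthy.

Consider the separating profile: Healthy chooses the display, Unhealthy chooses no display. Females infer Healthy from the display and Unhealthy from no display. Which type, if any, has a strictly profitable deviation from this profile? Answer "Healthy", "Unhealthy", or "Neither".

The display pays 31; no display pays 27.
Healthy: assigned the display, nets 31 − 1 = 30; deviating to no display nets 27.
Unhealthy: assigned no display, nets 27; deviating to the display nets 31 − 6 = 25.
Both types strictly prefer their assigned action; no profitable deviation.

Neither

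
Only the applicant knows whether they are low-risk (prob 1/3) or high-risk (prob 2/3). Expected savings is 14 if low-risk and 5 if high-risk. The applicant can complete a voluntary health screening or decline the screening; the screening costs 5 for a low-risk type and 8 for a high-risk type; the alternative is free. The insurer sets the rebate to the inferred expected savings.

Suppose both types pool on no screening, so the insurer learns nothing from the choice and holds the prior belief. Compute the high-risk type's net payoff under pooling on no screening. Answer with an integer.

Pooled rebate = 1/3·14 + 2/3·5 = 8.
high-risk pays no cost for no screening, so net payoff = 8.

8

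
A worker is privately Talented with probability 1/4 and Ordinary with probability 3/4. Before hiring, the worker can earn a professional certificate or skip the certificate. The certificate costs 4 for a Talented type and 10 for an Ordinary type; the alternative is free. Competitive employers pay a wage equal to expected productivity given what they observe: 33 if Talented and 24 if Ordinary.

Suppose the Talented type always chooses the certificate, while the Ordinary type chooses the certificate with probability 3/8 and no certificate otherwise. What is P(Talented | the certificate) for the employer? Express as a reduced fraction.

P(the certificate) = (1/4)·1 + (3/4)·(3/8) = 17/32.
By Bayes' rule, P(Talented | the certificate) = (1/4) / (17/32) = 8/17.

8/17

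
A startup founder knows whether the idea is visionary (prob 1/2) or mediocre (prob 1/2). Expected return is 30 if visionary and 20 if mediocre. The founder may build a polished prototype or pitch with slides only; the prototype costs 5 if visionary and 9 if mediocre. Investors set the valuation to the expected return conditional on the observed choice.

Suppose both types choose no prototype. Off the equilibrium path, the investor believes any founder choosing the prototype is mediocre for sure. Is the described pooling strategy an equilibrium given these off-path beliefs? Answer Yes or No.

Yes

On path, the investor holds the prior and pays 1/2·30 + 1/2·20 = 25. Off path (the prototype), believing mediocre, it pays 20.
visionary: no prototype nets 25; the prototype nets 20 − 5 = 15. visionary stays.
mediocre: no prototype nets 25; the prototype nets 20 − 9 = 11. mediocre stays.
No type deviates, so pooling is sustained.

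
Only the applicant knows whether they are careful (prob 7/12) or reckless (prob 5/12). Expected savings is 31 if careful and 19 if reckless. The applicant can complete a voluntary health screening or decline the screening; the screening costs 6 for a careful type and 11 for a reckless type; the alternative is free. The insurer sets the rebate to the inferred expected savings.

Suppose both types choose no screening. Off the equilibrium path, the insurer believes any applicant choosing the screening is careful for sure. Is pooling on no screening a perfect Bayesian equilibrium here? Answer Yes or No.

On path, the insurer holds the prior and pays 7/12·31 + 5/12·19 = 26. Off path (the screening), believing careful, it pays 31.
careful: no screening nets 26; the screening nets 31 − 6 = 25. careful stays.
reckless: no screening nets 26; the screening nets 31 − 11 = 20. reckless stays.
No type deviates, so pooling is sustained.

Yes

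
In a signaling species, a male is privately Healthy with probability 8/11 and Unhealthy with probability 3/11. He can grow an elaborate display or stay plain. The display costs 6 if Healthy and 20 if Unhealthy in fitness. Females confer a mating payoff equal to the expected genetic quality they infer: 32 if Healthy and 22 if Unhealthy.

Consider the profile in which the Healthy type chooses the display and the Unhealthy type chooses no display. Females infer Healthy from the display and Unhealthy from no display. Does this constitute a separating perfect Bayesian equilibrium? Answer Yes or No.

Yes

Under these beliefs, the display earns mating payoff 32 and no display earns mating payoff 22.
Healthy: the display nets 32 − 6 = 26; no display nets 22. Healthy prefers the display.
Unhealthy: the display nets 32 − 20 = 12; no display nets 22. Unhealthy prefers no display.
Neither type deviates, so the separating profile is an equilibrium.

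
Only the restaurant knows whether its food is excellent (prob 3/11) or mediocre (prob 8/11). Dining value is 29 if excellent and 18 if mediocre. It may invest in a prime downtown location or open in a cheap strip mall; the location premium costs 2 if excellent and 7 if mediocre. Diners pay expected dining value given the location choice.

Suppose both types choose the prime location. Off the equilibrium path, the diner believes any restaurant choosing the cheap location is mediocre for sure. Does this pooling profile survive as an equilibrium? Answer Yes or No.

No

On path, the diner holds the prior and pays 3/11·29 + 8/11·18 = 21. Off path (the cheap location), believing mediocre, it pays 18.
excellent: the prime location nets 21 − 2 = 19; the cheap location nets 18. excellent stays.
mediocre: the prime location nets 21 − 7 = 14; the cheap location nets 18. mediocre would deviate.
A type deviates, so pooling fails.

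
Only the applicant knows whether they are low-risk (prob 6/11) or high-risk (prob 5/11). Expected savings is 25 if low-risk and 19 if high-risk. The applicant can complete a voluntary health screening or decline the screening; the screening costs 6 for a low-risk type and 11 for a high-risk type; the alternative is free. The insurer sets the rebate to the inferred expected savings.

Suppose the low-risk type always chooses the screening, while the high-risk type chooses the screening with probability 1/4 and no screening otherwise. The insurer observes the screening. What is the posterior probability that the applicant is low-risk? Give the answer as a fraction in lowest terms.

24/29

P(the screening) = (6/11)·1 + (5/11)·(1/4) = 29/44.
By Bayes' rule, P(low-risk | the screening) = (6/11) / (29/44) = 24/29.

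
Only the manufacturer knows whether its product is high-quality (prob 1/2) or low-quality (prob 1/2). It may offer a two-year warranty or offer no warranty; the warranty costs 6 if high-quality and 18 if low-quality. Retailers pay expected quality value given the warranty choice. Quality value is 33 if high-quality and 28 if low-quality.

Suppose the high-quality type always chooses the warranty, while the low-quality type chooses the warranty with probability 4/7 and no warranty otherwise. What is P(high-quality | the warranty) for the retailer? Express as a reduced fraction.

P(the warranty) = (1/2)·1 + (1/2)·(4/7) = 11/14.
By Bayes' rule, P(high-quality | the warranty) = (1/2) / (11/14) = 7/11.

7/11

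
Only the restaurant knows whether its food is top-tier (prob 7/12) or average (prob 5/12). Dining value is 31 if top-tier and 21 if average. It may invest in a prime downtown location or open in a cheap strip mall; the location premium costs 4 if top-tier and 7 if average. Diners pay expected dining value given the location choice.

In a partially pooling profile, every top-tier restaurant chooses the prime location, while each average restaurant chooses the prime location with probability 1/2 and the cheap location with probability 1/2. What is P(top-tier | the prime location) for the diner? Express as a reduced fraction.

P(the prime location) = (7/12)·1 + (5/12)·(1/2) = 19/24.
By Bayes' rule, P(top-tier | the prime location) = (7/12) / (19/24) = 14/19.

14/19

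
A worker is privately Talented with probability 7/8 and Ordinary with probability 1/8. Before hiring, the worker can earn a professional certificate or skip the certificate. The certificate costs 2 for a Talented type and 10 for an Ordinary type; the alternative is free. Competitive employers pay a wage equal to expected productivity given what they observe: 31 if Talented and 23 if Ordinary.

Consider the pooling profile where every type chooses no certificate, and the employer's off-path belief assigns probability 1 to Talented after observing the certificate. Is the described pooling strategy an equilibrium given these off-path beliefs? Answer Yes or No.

Yes

On path, the employer holds the prior and pays 7/8·31 + 1/8·23 = 30. Off path (the certificate), believing Talented, it pays 31.
Talented: no certificate nets 30; the certificate nets 31 − 2 = 29. Talented stays.
Ordinary: no certificate nets 30; the certificate nets 31 − 10 = 21. Ordinary stays.
No type deviates, so pooling is sustained.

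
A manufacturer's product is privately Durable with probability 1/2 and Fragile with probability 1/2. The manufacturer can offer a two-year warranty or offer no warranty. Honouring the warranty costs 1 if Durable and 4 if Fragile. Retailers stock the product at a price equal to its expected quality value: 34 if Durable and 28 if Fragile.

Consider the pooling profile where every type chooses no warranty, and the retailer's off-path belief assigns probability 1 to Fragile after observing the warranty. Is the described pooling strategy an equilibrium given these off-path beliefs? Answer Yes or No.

Yes

On path, the retailer holds the prior and pays 1/2·34 + 1/2·28 = 31. Off path (the warranty), believing Fragile, it pays 28.
Durable: no warranty nets 31; the warranty nets 28 − 1 = 27. Durable stays.
Fragile: no warranty nets 31; the warranty nets 28 − 4 = 24. Fragile stays.
No type deviates, so pooling is sustained.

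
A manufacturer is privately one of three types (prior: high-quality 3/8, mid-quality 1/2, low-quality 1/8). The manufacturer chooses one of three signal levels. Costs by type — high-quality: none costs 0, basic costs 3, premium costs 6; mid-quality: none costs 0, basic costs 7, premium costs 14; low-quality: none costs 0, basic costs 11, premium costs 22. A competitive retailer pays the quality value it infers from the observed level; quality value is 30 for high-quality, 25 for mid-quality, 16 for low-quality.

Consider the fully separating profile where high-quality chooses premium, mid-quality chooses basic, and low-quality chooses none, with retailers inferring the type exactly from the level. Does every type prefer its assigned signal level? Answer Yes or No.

Separating prices: premium → 30, basic → 25, none → 16.
high-quality (assigned premium): none: 16 − 0 = 16; basic: 25 − 3 = 22; premium: 30 − 6 = 24. high-quality stays.
mid-quality (assigned basic): none: 16 − 0 = 16; basic: 25 − 7 = 18; premium: 30 − 14 = 16. mid-quality stays.
low-quality (assigned none): none: 16 − 0 = 16; basic: 25 − 11 = 14; premium: 30 − 22 = 8. low-quality stays.
Every type prefers its assigned level; separation holds.

Yes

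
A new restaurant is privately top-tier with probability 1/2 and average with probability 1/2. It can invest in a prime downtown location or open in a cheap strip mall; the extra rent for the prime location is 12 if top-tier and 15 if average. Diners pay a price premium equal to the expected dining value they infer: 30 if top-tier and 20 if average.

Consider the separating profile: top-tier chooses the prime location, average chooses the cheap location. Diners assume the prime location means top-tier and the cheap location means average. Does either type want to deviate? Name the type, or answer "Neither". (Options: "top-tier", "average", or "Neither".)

The prime location pays 30; the cheap location pays 20.
top-tier: assigned the prime location, nets 30 − 12 = 18; deviating to the cheap location nets 20.
average: assigned the cheap location, nets 20; deviating to the prime location nets 30 − 15 = 15.
The top-tier type gains 2 by deviating.

top-tier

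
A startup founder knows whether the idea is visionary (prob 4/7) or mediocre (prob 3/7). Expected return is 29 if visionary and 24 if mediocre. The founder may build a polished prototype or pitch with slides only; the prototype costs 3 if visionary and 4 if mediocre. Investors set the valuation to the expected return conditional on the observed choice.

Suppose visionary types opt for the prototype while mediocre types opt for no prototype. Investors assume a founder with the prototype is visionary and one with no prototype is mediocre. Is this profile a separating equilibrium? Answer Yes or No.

Under these beliefs, the prototype earns valuation 29 and no prototype earns valuation 24.
visionary: the prototype nets 29 − 3 = 26; no prototype nets 24. visionary prefers the prototype.
mediocre: the prototype nets 29 − 4 = 25; no prototype nets 24. mediocre would deviate to the prototype.
mediocre has a profitable deviation, so the profile is not an equilibrium.

No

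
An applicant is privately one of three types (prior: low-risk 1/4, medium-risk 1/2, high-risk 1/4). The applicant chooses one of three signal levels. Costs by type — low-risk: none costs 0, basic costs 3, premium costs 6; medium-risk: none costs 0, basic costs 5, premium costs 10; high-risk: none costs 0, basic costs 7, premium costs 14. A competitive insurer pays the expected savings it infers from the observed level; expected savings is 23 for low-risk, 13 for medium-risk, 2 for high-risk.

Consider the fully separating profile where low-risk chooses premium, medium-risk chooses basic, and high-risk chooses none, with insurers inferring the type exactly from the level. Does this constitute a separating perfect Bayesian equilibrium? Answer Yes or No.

No

Separating rebates: premium → 23, basic → 13, none → 2.
low-risk (assigned premium): none: 2 − 0 = 2; basic: 13 − 3 = 10; premium: 23 − 6 = 17. low-risk stays.
medium-risk (assigned basic): none: 2 − 0 = 2; basic: 13 − 5 = 8; premium: 23 − 10 = 13. medium-risk prefers premium.
high-risk (assigned none): none: 2 − 0 = 2; basic: 13 − 7 = 6; premium: 23 − 14 = 9. high-risk prefers premium.
At least one type deviates; the separating profile fails.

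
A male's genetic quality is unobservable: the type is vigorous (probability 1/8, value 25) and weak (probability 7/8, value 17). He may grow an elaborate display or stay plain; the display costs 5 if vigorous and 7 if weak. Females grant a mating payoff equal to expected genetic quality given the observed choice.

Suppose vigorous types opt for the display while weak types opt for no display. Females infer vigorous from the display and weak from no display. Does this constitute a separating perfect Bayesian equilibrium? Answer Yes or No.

Under these beliefs, the display earns mating payoff 25 and no display earns mating payoff 17.
vigorous: the display nets 25 − 5 = 20; no display nets 17. vigorous prefers the display.
weak: the display nets 25 − 7 = 18; no display nets 17. weak would deviate to the display.
weak has a profitable deviation, so the profile is not an equilibrium.

No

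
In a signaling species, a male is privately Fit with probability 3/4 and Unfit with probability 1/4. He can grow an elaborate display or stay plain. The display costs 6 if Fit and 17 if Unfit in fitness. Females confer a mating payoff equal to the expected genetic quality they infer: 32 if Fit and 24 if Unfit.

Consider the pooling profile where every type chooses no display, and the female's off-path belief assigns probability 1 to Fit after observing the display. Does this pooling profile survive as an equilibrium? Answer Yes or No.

Yes

On path, the female holds the prior and pays 3/4·32 + 1/4·24 = 30. Off path (the display), believing Fit, it pays 32.
Fit: no display nets 30; the display nets 32 − 6 = 26. Fit stays.
Unfit: no display nets 30; the display nets 32 − 17 = 15. Unfit stays.
No type deviates, so pooling is sustained.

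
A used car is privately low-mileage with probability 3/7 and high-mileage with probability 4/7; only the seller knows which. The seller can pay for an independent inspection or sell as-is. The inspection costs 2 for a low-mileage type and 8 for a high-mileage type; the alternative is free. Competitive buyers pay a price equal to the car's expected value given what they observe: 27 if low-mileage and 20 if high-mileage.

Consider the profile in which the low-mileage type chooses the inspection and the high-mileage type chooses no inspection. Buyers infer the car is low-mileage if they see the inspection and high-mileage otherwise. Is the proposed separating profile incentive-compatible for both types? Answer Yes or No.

Under these beliefs, the inspection earns price 27 and no inspection earns price 20.
low-mileage: the inspection nets 27 − 2 = 25; no inspection nets 20. low-mileage prefers the inspection.
high-mileage: the inspection nets 27 − 8 = 19; no inspection nets 20. high-mileage prefers no inspection.
Neither type deviates, so the separating profile is an equilibrium.

Yes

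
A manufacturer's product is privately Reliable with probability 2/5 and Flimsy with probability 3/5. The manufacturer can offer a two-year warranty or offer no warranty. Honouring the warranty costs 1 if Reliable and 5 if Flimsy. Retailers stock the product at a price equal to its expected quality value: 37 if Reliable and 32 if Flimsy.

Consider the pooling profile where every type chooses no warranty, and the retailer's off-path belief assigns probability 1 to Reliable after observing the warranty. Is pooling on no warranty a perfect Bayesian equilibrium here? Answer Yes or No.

On path, the retailer holds the prior and pays 2/5·37 + 3/5·32 = 34. Off path (the warranty), believing Reliable, it pays 37.
Reliable: no warranty nets 34; the warranty nets 37 − 1 = 36. Reliable would deviate.
Flimsy: no warranty nets 34; the warranty nets 37 − 5 = 32. Flimsy stays.
A type deviates, so pooling fails.

No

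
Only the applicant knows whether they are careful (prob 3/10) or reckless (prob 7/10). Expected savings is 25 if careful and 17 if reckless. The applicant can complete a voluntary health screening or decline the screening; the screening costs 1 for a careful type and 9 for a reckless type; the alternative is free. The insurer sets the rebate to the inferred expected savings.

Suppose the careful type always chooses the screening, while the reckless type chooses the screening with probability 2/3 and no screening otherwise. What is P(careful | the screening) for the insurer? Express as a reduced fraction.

P(the screening) = (3/10)·1 + (7/10)·(2/3) = 23/30.
By Bayes' rule, P(careful | the screening) = (3/10) / (23/30) = 9/23.

9/23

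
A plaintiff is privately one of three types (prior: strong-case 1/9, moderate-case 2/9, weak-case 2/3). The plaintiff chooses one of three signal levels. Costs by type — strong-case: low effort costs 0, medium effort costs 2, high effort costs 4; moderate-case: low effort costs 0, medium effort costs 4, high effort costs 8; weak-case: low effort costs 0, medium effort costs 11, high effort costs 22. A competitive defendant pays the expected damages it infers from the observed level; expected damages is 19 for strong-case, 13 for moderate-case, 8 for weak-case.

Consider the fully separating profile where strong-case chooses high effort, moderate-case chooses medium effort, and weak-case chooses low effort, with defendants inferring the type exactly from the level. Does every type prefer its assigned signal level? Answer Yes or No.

Separating settlements: high effort → 19, medium effort → 13, low effort → 8.
strong-case (assigned high effort): low effort: 8 − 0 = 8; medium effort: 13 − 2 = 11; high effort: 19 − 4 = 15. strong-case stays.
moderate-case (assigned medium effort): low effort: 8 − 0 = 8; medium effort: 13 − 4 = 9; high effort: 19 − 8 = 11. moderate-case prefers high effort.
weak-case (assigned low effort): low effort: 8 − 0 = 8; medium effort: 13 − 11 = 2; high effort: 19 − 22 = -3. weak-case stays.
At least one type deviates; the separating profile fails.

No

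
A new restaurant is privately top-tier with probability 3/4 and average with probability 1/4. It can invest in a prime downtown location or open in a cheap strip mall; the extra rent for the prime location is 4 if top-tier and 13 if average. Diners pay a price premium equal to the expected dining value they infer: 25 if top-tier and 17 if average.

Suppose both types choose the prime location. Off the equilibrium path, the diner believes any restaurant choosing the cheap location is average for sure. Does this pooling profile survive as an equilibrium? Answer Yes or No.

No

On path, the diner holds the prior and pays 3/4·25 + 1/4·17 = 23. Off path (the cheap location), believing average, it pays 17.
top-tier: the prime location nets 23 − 4 = 19; the cheap location nets 17. top-tier stays.
average: the prime location nets 23 − 13 = 10; the cheap location nets 17. average would deviate.
A type deviates, so pooling fails.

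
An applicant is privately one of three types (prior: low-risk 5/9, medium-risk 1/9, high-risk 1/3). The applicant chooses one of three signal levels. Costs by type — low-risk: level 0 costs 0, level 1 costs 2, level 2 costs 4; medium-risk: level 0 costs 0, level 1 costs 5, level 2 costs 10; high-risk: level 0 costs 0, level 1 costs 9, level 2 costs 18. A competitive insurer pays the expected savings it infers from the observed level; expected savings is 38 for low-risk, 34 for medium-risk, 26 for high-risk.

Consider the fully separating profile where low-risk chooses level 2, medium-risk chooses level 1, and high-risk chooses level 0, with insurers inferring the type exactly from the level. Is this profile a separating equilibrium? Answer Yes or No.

Yes

Separating rebates: level 2 → 38, level 1 → 34, level 0 → 26.
low-risk (assigned level 2): level 0: 26 − 0 = 26; level 1: 34 − 2 = 32; level 2: 38 − 4 = 34. low-risk stays.
medium-risk (assigned level 1): level 0: 26 − 0 = 26; level 1: 34 − 5 = 29; level 2: 38 − 10 = 28. medium-risk stays.
high-risk (assigned level 0): level 0: 26 − 0 = 26; level 1: 34 − 9 = 25; level 2: 38 − 18 = 20. high-risk stays.
Every type prefers its assigned level; separation holds.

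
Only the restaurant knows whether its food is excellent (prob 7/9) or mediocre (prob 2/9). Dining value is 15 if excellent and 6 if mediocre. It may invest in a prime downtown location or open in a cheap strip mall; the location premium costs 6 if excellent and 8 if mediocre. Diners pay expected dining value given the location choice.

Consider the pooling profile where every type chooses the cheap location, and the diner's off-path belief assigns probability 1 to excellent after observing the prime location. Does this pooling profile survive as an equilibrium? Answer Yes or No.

Yes

On path, the diner holds the prior and pays 7/9·15 + 2/9·6 = 13. Off path (the prime location), believing excellent, it pays 15.
excellent: the cheap location nets 13; the prime location nets 15 − 6 = 9. excellent stays.
mediocre: the cheap location nets 13; the prime location nets 15 − 8 = 7. mediocre stays.
No type deviates, so pooling is sustained.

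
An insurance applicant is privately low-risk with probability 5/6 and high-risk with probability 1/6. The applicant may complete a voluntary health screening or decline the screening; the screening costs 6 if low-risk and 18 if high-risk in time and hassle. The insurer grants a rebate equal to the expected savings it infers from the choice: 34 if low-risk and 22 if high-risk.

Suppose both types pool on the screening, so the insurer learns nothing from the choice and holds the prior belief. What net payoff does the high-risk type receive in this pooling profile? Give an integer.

14

Pooled rebate = 5/6·34 + 1/6·22 = 32.
high-risk pays cost 18 for the screening, so net payoff = 32 − 18 = 14.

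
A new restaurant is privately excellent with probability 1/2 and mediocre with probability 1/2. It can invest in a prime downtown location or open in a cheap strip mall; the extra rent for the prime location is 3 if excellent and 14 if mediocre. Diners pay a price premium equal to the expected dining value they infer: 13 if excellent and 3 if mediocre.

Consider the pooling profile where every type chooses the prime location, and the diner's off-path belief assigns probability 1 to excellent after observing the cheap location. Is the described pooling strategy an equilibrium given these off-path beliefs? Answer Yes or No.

No

On path, the diner holds the prior and pays 1/2·13 + 1/2·3 = 8. Off path (the cheap location), believing excellent, it pays 13.
excellent: the prime location nets 8 − 3 = 5; the cheap location nets 13. excellent would deviate.
mediocre: the prime location nets 8 − 14 = -6; the cheap location nets 13. mediocre would deviate.
A type deviates, so pooling fails.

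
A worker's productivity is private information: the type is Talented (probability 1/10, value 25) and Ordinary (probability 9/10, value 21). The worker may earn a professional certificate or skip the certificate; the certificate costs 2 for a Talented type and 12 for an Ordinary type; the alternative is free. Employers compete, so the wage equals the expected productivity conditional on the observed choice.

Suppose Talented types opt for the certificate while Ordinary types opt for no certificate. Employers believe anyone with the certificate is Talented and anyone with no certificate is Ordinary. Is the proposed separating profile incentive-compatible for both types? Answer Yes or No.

Yes

Under these beliefs, the certificate earns wage 25 and no certificate earns wage 21.
Talented: the certificate nets 25 − 2 = 23; no certificate nets 21. Talented prefers the certificate.
Ordinary: the certificate nets 25 − 12 = 13; no certificate nets 21. Ordinary prefers no certificate.
Neither type deviates, so the separating profile is an equilibrium.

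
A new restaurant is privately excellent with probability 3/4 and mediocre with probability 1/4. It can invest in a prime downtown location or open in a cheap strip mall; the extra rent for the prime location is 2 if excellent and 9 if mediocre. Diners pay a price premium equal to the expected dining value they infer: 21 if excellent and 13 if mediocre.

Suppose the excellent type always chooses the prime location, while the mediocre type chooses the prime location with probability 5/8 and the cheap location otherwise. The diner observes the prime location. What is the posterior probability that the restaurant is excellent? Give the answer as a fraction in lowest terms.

P(the prime location) = (3/4)·1 + (1/4)·(5/8) = 29/32.
By Bayes' rule, P(excellent | the prime location) = (3/4) / (29/32) = 24/29.

24/29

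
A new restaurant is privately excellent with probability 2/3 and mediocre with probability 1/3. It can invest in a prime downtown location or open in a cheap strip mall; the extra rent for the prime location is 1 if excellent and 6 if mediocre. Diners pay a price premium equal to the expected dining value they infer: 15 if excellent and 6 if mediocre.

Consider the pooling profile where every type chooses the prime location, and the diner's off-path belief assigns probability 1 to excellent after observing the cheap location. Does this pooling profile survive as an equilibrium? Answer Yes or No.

On path, the diner holds the prior and pays 2/3·15 + 1/3·6 = 12. Off path (the cheap location), believing excellent, it pays 15.
excellent: the prime location nets 12 − 1 = 11; the cheap location nets 15. excellent would deviate.
mediocre: the prime location nets 12 − 6 = 6; the cheap location nets 15. mediocre would deviate.
A type deviates, so pooling fails.

No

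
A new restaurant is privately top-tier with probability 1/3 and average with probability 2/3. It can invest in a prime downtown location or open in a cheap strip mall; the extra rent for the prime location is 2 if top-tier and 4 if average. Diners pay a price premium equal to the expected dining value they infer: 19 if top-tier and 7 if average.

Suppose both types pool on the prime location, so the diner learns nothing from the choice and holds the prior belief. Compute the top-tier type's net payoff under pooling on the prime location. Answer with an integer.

9

Pooled price premium = 1/3·19 + 2/3·7 = 11.
top-tier pays cost 2 for the prime location, so net payoff = 11 − 2 = 9.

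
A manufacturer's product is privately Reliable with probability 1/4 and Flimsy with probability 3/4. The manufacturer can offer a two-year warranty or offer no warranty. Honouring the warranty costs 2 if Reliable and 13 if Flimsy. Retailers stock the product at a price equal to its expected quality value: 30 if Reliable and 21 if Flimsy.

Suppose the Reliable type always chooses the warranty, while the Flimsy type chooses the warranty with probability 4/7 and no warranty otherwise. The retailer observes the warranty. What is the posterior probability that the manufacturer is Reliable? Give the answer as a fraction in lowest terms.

P(the warranty) = (1/4)·1 + (3/4)·(4/7) = 19/28.
By Bayes' rule, P(Reliable | the warranty) = (1/4) / (19/28) = 7/19.

7/19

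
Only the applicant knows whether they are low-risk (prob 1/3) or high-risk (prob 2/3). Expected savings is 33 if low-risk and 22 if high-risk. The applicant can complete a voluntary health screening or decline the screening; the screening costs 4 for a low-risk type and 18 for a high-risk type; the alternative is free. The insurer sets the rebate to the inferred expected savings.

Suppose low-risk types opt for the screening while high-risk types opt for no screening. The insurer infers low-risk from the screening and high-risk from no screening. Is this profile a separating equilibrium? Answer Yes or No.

Yes

Under these beliefs, the screening earns rebate 33 and no screening earns rebate 22.
low-risk: the screening nets 33 − 4 = 29; no screening nets 22. low-risk prefers the screening.
high-risk: the screening nets 33 − 18 = 15; no screening nets 22. high-risk prefers no screening.
Neither type deviates, so the separating profile is an equilibrium.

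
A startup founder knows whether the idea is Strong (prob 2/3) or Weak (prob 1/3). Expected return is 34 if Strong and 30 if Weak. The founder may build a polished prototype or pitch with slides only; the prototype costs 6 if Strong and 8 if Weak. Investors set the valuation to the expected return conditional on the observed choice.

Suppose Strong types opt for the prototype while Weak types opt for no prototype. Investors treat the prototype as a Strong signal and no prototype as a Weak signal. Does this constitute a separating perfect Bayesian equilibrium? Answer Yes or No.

Under these beliefs, the prototype earns valuation 34 and no prototype earns valuation 30.
Strong: the prototype nets 34 − 6 = 28; no prototype nets 30. Strong would deviate to no prototype.
Weak: the prototype nets 34 − 8 = 26; no prototype nets 30. Weak prefers no prototype.
Strong has a profitable deviation, so the profile is not an equilibrium.

No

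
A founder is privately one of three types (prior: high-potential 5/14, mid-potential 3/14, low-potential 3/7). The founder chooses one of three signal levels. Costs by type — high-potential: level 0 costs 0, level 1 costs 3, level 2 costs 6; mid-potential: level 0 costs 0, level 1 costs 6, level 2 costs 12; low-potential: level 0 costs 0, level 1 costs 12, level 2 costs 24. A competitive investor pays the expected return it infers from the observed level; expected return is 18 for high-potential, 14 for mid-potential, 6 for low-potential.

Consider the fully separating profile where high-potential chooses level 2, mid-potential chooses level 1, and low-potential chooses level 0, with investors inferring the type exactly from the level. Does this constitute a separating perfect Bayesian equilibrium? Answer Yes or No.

Yes

Separating valuations: level 2 → 18, level 1 → 14, level 0 → 6.
high-potential (assigned level 2): level 0: 6 − 0 = 6; level 1: 14 − 3 = 11; level 2: 18 − 6 = 12. high-potential stays.
mid-potential (assigned level 1): level 0: 6 − 0 = 6; level 1: 14 − 6 = 8; level 2: 18 − 12 = 6. mid-potential stays.
low-potential (assigned level 0): level 0: 6 − 0 = 6; level 1: 14 − 12 = 2; level 2: 18 − 24 = -6. low-potential stays.
Every type prefers its assigned level; separation holds.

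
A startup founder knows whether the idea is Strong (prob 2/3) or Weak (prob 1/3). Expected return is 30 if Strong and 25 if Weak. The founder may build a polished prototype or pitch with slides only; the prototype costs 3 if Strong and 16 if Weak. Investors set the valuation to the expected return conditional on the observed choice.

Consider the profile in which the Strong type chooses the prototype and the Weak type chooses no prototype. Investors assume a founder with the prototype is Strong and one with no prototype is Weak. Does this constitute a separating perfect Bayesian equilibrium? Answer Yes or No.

Under these beliefs, the prototype earns valuation 30 and no prototype earns valuation 25.
Strong: the prototype nets 30 − 3 = 27; no prototype nets 25. Strong prefers the prototype.
Weak: the prototype nets 30 − 16 = 14; no prototype nets 25. Weak prefers no prototype.
Neither type deviates, so the separating profile is an equilibrium.

Yes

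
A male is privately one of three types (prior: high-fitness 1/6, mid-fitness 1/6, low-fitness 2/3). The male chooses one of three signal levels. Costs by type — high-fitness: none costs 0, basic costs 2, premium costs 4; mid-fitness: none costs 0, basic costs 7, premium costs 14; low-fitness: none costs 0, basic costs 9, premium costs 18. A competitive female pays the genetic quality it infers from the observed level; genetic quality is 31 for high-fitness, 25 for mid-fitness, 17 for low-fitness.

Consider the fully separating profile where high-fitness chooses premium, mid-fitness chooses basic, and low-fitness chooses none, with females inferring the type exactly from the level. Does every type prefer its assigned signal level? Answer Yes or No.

Yes

Separating mating payoffs: premium → 31, basic → 25, none → 17.
high-fitness (assigned premium): none: 17 − 0 = 17; basic: 25 − 2 = 23; premium: 31 − 4 = 27. high-fitness stays.
mid-fitness (assigned basic): none: 17 − 0 = 17; basic: 25 − 7 = 18; premium: 31 − 14 = 17. mid-fitness stays.
low-fitness (assigned none): none: 17 − 0 = 17; basic: 25 − 9 = 16; premium: 31 − 18 = 13. low-fitness stays.
Every type prefers its assigned level; separation holds.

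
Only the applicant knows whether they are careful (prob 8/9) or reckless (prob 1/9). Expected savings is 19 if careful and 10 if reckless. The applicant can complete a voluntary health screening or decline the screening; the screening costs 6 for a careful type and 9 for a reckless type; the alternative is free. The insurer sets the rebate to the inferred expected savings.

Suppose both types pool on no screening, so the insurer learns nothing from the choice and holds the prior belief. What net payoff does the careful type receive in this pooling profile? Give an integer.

Pooled rebate = 8/9·19 + 1/9·10 = 18.
careful pays no cost for no screening, so net payoff = 18.

18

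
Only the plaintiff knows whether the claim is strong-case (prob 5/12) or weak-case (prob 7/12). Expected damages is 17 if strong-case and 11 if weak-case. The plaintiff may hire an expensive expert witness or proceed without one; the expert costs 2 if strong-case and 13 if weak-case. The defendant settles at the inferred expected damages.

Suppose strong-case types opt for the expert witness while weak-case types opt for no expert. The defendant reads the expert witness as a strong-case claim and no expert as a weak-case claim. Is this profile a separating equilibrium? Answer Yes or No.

Yes

Under these beliefs, the expert witness earns settlement 17 and no expert earns settlement 11.
strong-case: the expert witness nets 17 − 2 = 15; no expert nets 11. strong-case prefers the expert witness.
weak-case: the expert witness nets 17 − 13 = 4; no expert nets 11. weak-case prefers no expert.
Neither type deviates, so the separating profile is an equilibrium.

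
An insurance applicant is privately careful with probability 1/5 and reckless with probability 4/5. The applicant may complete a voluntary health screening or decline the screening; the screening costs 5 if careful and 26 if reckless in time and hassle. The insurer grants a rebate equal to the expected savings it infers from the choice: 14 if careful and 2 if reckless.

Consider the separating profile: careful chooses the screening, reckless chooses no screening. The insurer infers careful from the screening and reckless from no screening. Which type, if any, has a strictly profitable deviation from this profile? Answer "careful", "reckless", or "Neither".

Neither

The screening pays 14; no screening pays 2.
careful: assigned the screening, nets 14 − 5 = 9; deviating to no screening nets 2.
reckless: assigned no screening, nets 2; deviating to the screening nets 14 − 26 = -12.
Both types strictly prefer their assigned action; no profitable deviation.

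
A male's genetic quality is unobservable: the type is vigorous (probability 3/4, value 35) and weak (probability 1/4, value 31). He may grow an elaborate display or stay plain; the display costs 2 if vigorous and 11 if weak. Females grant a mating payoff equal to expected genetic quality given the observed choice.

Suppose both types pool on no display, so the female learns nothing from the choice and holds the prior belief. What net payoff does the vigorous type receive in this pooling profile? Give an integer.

Pooled mating payoff = 3/4·35 + 1/4·31 = 34.
vigorous pays no cost for no display, so net payoff = 34.

34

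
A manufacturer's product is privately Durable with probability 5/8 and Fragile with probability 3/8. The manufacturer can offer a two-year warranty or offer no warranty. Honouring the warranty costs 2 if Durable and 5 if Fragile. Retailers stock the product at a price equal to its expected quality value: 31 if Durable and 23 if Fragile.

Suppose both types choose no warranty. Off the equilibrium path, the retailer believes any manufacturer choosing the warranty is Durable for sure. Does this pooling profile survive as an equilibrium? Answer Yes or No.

On path, the retailer holds the prior and pays 5/8·31 + 3/8·23 = 28. Off path (the warranty), believing Durable, it pays 31.
Durable: no warranty nets 28; the warranty nets 31 − 2 = 29. Durable would deviate.
Fragile: no warranty nets 28; the warranty nets 31 − 5 = 26. Fragile stays.
A type deviates, so pooling fails.

No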